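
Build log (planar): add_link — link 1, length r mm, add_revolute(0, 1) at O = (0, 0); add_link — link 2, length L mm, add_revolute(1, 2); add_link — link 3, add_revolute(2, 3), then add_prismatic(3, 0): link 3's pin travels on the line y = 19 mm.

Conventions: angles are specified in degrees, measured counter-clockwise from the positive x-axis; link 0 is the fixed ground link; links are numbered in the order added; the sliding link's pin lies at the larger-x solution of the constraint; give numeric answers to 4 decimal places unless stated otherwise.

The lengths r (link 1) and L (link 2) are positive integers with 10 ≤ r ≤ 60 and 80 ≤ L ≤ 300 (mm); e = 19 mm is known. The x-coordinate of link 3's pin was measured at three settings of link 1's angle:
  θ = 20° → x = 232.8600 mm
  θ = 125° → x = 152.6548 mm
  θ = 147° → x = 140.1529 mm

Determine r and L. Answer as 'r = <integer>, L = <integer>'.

constraint per measurement: (x − r cos θ)² + (r sin θ − e)² = L²
subtracting the θ₁ and θ₂ equations cancels the r² and L² terms:
r = (x₁² − x₂²) / (2[(x₁cos θ₁ + e sin θ₁) − (x₂cos θ₂ + e sin θ₂)]) = 52.0000 → r = 52
L² = (x₁ − r cos θ₁)² + (r sin θ₁ − e)² = 33855.9981 → L = 184.0000 → L = 184
check at θ₃=147°: x = 140.1529 (printed 140.1529) ✓

r = 52, L = 184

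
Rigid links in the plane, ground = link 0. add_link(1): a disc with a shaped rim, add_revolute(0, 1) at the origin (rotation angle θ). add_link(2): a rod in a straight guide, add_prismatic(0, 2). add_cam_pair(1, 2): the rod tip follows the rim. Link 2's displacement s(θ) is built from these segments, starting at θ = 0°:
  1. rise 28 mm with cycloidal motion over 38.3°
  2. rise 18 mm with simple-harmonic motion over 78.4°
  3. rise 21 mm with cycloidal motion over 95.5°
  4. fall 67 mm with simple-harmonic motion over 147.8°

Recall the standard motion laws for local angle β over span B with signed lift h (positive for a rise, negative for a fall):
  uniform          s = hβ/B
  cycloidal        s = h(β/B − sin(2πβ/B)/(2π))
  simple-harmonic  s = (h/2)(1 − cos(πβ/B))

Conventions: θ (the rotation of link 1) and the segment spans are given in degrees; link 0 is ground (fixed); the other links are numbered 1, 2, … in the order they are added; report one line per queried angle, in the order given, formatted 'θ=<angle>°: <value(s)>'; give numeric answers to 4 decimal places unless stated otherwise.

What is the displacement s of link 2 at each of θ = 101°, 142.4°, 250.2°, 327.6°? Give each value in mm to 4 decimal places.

segment 1 (0° to 38.3°, cycloidal, h = 28) is passed completely: s = 0.0000 + (28) = 28.0000
θ = 101° falls in segment 2 (38.3° to 116.7°, simple-harmonic, h = 18): β = 101 − 38.3 = 62.7°, B = 78.4°; Δs = 18/2·(1 − cos(π·0.7997)) = 16.2769; s = 28.0000 + 16.2769 = 44.2769
segment 2 (38.3° to 116.7°, simple-harmonic, h = 18) is passed completely: s = 28.0000 + (18) = 46.0000
θ = 142.4° falls in segment 3 (116.7° to 212.2°, cycloidal, h = 21): β = 142.4 − 116.7 = 25.7°, B = 95.5°; Δs = 21·(0.2691 − sin(2π·0.2691)/(2π)) = 2.3331; s = 46.0000 + 2.3331 = 48.3331
segment 3 (116.7° to 212.2°, cycloidal, h = 21) is passed completely: s = 46.0000 + (21) = 67.0000
θ = 250.2° falls in segment 4 (212.2° to 360°, simple-harmonic, h = -67): β = 250.2 − 212.2 = 38°, B = 147.8°; Δs = -67/2·(1 − cos(π·0.2571)) = -10.3465; s = 67.0000 − 10.3465 = 56.6535
θ = 327.6° falls in segment 4 (212.2° to 360°, simple-harmonic, h = -67): β = 327.6 − 212.2 = 115.4°, B = 147.8°; Δs = -67/2·(1 − cos(π·0.7808)) = -59.3648; s = 67.0000 − 59.3648 = 7.6352

θ=101°: 44.2769
θ=142.4°: 48.3331
θ=250.2°: 56.6535
θ=327.6°: 7.6352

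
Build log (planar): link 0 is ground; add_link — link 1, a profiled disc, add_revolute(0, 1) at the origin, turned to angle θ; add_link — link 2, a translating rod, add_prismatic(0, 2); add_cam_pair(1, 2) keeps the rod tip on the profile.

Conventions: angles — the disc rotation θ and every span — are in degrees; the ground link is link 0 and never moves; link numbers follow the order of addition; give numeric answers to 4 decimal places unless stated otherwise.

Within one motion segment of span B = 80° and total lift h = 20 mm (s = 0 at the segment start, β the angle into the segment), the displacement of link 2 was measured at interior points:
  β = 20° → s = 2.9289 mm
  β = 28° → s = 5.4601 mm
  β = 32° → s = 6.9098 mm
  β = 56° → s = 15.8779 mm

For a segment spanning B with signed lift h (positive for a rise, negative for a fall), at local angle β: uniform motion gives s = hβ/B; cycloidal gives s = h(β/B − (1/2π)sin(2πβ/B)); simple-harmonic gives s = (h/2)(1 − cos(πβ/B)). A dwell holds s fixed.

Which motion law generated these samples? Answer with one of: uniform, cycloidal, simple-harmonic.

candidates at β/B = r: uniform s = h·r (linear in β); cycloidal s = h·(r − sin(2πr)/(2π)); simple-harmonic s = (h/2)(1 − cos(πr))
β=20°: printed 2.9289 | uniform 5.0000, cycloidal 1.8169, simple-harmonic 2.9289
β=28°: printed 5.4601 | uniform 7.0000, cycloidal 4.4248, simple-harmonic 5.4601
β=32°: printed 6.9098 | uniform 8.0000, cycloidal 6.1290, simple-harmonic 6.9098
β=56°: printed 15.8779 | uniform 14.0000, cycloidal 17.0273, simple-harmonic 15.8779
only one law matches every sample → simple-harmonic

simple-harmonic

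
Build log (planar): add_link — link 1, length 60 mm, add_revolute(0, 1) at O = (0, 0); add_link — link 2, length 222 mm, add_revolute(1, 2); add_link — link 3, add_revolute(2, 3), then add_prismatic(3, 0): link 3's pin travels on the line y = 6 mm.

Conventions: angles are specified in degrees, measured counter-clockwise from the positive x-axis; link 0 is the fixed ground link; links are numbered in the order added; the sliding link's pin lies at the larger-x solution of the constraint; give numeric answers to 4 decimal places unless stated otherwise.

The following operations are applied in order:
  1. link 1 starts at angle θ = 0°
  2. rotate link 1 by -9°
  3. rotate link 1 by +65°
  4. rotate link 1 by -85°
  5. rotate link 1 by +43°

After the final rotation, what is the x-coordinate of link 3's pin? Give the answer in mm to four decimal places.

geometry: r = 60 mm, L = 222 mm, e = 6 mm; θ starts at 0°
rotate link 1 by -9°: θ ← 0° -9° = -9°
rotate link 1 by +65°: θ ← -9° +65° = 56°
rotate link 1 by -85°: θ ← 56° -85° = -29°
rotate link 1 by +43°: θ ← -29° +43° = 14°
crank pin P = (r cos θ, r sin θ) = (58.217744, 14.515314)
h = r sin θ − e = 14.515314 − 6 = 8.515314
x = r cos θ + √(L² − h²) = 58.217744 + 221.836628 = 280.054371

280.0544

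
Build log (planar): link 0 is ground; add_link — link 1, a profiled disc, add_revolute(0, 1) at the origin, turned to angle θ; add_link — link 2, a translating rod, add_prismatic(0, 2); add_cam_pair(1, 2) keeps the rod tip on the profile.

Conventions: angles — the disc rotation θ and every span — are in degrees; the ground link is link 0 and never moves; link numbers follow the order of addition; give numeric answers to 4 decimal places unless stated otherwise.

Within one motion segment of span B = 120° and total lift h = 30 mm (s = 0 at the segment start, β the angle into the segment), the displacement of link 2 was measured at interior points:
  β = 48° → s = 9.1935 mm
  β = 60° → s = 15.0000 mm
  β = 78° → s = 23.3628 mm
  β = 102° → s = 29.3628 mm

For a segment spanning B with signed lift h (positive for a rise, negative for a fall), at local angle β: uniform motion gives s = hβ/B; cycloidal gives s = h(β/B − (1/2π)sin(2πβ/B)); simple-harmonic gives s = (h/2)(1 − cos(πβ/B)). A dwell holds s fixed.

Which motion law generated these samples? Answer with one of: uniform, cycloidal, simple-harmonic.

candidates at β/B = r: uniform s = h·r (linear in β); cycloidal s = h·(r − sin(2πr)/(2π)); simple-harmonic s = (h/2)(1 − cos(πr))
β=48°: printed 9.1935 | uniform 12.0000, cycloidal 9.1935, simple-harmonic 10.3647
β=60°: printed 15.0000 | uniform 15.0000, cycloidal 15.0000, simple-harmonic 15.0000
β=78°: printed 23.3628 | uniform 19.5000, cycloidal 23.3628, simple-harmonic 21.8099
β=102°: printed 29.3628 | uniform 25.5000, cycloidal 29.3628, simple-harmonic 28.3651
only one law matches every sample → cycloidal

cycloidal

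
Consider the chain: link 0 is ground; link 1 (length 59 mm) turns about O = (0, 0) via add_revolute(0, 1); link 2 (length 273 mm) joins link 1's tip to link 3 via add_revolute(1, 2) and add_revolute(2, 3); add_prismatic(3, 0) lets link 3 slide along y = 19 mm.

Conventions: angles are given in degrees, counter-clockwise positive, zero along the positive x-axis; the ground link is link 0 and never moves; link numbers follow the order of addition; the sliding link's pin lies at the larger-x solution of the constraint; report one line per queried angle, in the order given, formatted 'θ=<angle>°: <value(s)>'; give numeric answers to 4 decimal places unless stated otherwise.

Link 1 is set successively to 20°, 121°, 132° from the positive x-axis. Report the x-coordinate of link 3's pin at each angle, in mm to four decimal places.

geometry: r = 59 mm, L = 273 mm, e = 19 mm
θ=20°: crank pin P = (r cos θ, r sin θ) = (55.441865, 20.179188)
θ=20°: h = r sin θ − e = 20.179188 − 19 = 1.179188
θ=20°: x = r cos θ + √(L² − h²) = 55.441865 + 272.997453 = 328.439318
θ=121°: crank pin P = (r cos θ, r sin θ) = (-30.387246, 50.572871)
θ=121°: h = r sin θ − e = 50.572871 − 19 = 31.572871
θ=121°: x = r cos θ + √(L² − h²) = -30.387246 + 271.168128 = 240.780882
θ=132°: crank pin P = (r cos θ, r sin θ) = (-39.478706, 43.845545)
θ=132°: h = r sin θ − e = 43.845545 − 19 = 24.845545
θ=132°: x = r cos θ + √(L² − h²) = -39.478706 + 271.867061 = 232.388355

θ=20°: 328.4393
θ=121°: 240.7809
θ=132°: 232.3884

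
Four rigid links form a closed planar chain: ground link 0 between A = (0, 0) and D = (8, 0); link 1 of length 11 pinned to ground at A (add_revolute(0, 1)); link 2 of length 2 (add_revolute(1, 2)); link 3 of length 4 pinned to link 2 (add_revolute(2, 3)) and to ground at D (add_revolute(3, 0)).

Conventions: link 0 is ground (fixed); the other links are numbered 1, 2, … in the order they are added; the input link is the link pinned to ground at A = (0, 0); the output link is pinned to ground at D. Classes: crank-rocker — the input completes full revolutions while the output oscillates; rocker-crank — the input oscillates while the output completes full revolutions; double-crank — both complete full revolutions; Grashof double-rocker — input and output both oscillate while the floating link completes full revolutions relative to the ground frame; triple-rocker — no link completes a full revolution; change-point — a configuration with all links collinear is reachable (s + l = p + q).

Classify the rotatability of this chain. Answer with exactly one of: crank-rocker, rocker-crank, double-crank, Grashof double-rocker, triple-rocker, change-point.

lengths: ground=8, input=11, coupler=2, output=4
sorted: s=2 (shortest), l=11 (longest), p+q=12
s + l = 13 vs p + q = 12
s + l > p + q → non-Grashof → no link fully rotates → triple-rocker

triple-rocker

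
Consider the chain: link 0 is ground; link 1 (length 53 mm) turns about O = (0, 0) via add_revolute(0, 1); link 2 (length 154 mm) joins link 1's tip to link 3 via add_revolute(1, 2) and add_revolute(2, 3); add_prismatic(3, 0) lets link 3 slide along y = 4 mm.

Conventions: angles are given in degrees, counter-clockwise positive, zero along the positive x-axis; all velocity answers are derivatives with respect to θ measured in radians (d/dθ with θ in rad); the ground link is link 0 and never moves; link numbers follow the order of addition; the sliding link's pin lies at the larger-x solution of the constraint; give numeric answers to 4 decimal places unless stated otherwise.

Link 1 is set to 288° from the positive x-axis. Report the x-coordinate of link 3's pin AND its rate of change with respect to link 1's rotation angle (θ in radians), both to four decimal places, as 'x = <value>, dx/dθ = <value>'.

geometry: r = 53 mm, L = 154 mm, e = 4 mm
crank pin P = (r cos θ, r sin θ) = (16.377901, -50.405995)
h = r sin θ − e = -50.405995 − 4 = -54.405995
x = r cos θ + √(L² − h²) = 16.377901 + 144.069385 = 160.447286
dx/dθ = −r sin θ − h·r cos θ/√(L² − h²) (θ in radians; h = -54.405995) = 56.590904

x = 160.4473, dx/dθ = 56.5909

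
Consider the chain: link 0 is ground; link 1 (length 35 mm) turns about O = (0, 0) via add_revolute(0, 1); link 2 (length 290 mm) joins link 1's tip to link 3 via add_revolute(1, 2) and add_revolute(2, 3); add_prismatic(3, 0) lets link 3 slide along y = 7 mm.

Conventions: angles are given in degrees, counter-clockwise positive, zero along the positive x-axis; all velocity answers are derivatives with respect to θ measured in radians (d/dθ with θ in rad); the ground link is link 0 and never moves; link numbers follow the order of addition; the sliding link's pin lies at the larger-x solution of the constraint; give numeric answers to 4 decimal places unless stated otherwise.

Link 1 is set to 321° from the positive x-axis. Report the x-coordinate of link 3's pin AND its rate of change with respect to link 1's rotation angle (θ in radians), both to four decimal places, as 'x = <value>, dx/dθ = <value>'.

geometry: r = 35 mm, L = 290 mm, e = 7 mm
crank pin P = (r cos θ, r sin θ) = (27.200109, -22.026214)
h = r sin θ − e = -22.026214 − 7 = -29.026214
x = r cos θ + √(L² − h²) = 27.200109 + 288.543721 = 315.743830
dx/dθ = −r sin θ − h·r cos θ/√(L² − h²) (θ in radians; h = -29.026214) = 24.762424

x = 315.7438, dx/dθ = 24.7624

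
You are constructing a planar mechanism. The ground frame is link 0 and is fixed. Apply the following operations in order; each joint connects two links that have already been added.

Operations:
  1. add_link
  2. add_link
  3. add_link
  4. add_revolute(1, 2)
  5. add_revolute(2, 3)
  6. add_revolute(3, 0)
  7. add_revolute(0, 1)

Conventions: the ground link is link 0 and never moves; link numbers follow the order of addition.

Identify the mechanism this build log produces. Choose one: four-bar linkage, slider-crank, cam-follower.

links: 4 (incl. ground); joints: 4 revolute, 0 prismatic, 0 higher (cam) pair, forming one closed loop
4 links in a single 4R loop → four-bar linkage

four-bar linkage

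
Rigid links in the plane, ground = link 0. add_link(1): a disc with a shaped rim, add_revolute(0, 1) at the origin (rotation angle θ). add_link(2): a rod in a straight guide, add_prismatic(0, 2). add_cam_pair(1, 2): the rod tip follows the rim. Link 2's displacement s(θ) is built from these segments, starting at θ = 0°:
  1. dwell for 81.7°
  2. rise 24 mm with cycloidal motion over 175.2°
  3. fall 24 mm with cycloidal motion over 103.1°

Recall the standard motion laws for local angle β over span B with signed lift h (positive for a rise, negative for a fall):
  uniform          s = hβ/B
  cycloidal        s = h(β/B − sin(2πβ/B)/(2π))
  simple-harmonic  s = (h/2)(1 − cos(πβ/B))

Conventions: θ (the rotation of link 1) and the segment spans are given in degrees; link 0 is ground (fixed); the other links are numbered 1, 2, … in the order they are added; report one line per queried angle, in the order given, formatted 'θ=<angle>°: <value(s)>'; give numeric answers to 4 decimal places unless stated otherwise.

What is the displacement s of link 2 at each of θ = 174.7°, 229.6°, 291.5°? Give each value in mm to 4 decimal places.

segment 1 (0° to 81.7°, dwell): s unchanged at 0.0000
θ = 174.7° falls in segment 2 (81.7° to 256.9°, cycloidal, h = 24): β = 174.7 − 81.7 = 93°, B = 175.2°; Δs = 24·(0.5308 − sin(2π·0.5308)/(2π)) = 13.4748; s = 0.0000 + 13.4748 = 13.4748
θ = 229.6° falls in segment 2 (81.7° to 256.9°, cycloidal, h = 24): β = 229.6 − 81.7 = 147.9°, B = 175.2°; Δs = 24·(0.8442 − sin(2π·0.8442)/(2π)) = 23.4305; s = 0.0000 + 23.4305 = 23.4305
segment 2 (81.7° to 256.9°, cycloidal, h = 24) is passed completely: s = 0.0000 + (24) = 24.0000
θ = 291.5° falls in segment 3 (256.9° to 360°, cycloidal, h = -24): β = 291.5 − 256.9 = 34.6°, B = 103.1°; Δs = -24·(0.3356 − sin(2π·0.3356)/(2π)) = -4.7738; s = 24.0000 − 4.7738 = 19.2262

θ=174.7°: 13.4748
θ=229.6°: 23.4305
θ=291.5°: 19.2262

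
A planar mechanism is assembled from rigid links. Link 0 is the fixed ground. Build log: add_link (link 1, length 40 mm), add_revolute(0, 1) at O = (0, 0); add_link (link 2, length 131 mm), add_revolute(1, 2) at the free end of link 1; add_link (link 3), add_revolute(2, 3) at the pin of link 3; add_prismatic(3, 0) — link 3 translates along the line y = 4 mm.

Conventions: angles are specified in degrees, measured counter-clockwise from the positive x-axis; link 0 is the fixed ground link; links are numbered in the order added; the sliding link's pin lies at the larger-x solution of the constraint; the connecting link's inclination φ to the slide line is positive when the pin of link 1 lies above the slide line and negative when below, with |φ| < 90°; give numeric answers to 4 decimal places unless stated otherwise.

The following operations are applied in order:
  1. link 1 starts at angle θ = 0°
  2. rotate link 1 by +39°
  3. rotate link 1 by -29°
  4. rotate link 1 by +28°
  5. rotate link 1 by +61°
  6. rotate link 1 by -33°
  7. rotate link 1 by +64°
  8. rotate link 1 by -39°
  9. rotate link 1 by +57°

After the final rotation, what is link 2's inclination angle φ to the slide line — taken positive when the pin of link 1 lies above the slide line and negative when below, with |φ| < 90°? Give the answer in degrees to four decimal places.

geometry: r = 40 mm, L = 131 mm, e = 4 mm; θ starts at 0°
rotate link 1 by +39°: θ ← 0° +39° = 39°
rotate link 1 by -29°: θ ← 39° -29° = 10°
rotate link 1 by +28°: θ ← 10° +28° = 38°
rotate link 1 by +61°: θ ← 38° +61° = 99°
rotate link 1 by -33°: θ ← 99° -33° = 66°
rotate link 1 by +64°: θ ← 66° +64° = 130°
rotate link 1 by -39°: θ ← 130° -39° = 91°
rotate link 1 by +57°: θ ← 91° +57° = 148°
h = r sin θ − e = 21.196771 − 4 = 17.196771
sin φ = h / L = 17.196771 / 131 = 0.13127306
φ = arcsin(0.13127306) = 7.543164°

7.5432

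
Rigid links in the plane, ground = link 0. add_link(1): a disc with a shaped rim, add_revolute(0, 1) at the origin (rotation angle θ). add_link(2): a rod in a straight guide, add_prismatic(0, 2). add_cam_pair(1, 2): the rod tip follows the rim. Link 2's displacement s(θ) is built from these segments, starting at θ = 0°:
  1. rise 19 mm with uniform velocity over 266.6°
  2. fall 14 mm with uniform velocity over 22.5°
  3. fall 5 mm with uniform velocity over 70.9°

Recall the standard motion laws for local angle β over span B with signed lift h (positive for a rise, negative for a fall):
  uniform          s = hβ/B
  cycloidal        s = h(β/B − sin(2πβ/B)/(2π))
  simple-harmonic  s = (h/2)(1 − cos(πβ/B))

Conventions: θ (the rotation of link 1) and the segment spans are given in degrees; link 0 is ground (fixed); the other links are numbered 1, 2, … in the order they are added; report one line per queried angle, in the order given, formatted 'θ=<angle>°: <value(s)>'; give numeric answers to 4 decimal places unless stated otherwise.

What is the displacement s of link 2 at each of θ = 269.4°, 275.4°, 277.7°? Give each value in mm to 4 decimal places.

segment 1 (0° to 266.6°, uniform, h = 19) is passed completely: s = 0.0000 + (19) = 19.0000
θ = 269.4° falls in segment 2 (266.6° to 289.1°, uniform, h = -14): β = 269.4 − 266.6 = 2.8°, B = 22.5°; Δs = -14·2.8/22.5 = -1.7422; s = 19.0000 − 1.7422 = 17.2578
θ = 275.4° falls in segment 2 (266.6° to 289.1°, uniform, h = -14): β = 275.4 − 266.6 = 8.8°, B = 22.5°; Δs = -14·8.8/22.5 = -5.4756; s = 19.0000 − 5.4756 = 13.5244
θ = 277.7° falls in segment 2 (266.6° to 289.1°, uniform, h = -14): β = 277.7 − 266.6 = 11.1°, B = 22.5°; Δs = -14·11.1/22.5 = -6.9067; s = 19.0000 − 6.9067 = 12.0933

θ=269.4°: 17.2578
θ=275.4°: 13.5244
θ=277.7°: 12.0933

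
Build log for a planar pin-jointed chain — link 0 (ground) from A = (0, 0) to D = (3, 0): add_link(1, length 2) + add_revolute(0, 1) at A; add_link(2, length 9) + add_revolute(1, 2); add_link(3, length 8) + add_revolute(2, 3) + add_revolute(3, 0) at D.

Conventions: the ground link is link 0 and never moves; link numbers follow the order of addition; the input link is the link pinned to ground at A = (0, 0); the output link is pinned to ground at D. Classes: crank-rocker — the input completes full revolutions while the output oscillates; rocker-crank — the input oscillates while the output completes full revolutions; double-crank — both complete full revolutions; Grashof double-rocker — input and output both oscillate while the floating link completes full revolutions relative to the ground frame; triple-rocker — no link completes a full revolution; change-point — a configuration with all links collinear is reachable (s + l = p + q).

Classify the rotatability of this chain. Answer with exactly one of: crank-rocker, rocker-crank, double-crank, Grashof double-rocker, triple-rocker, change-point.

lengths: ground=3, input=2, coupler=9, output=8
sorted: s=2 (shortest), l=9 (longest), p+q=11
s + l = 11 vs p + q = 11
s + l = p + q → change-point (collinear configuration reachable)

change-point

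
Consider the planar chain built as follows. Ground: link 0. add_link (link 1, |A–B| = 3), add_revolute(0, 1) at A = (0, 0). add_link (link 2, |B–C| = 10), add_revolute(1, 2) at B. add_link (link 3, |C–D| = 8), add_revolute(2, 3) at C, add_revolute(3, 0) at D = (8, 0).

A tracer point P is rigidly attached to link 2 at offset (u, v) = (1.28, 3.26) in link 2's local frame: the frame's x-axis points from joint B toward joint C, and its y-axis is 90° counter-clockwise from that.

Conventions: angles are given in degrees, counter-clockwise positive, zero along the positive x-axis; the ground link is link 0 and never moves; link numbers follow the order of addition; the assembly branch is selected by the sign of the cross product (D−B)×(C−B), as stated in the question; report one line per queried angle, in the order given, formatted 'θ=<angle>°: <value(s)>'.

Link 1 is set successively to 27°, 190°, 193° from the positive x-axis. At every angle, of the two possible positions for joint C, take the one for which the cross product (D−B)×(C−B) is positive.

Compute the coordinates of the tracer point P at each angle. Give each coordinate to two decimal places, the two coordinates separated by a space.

A=(0,0), D=(8.00,0)
θ=27°: B = A + 3.00·(cos27°, sin27°) = (2.6730, 1.3620)
θ=27°: |BD| = 5.4983
θ=27°: circle(B,10.00) ∩ circle(D,8.00): a=6.0229, h=7.9828
θ=27°:   candidates: C₊=(10.4856,7.6041) cross=43.892; C₋=(6.5308,-7.8639) cross=-43.892
θ=27°:   branch + wants cross > 0 → take C=(10.4856,7.6041) (cross=43.892)
θ=27°: ex = (C−B)/|BC| = (0.7813,0.6242); ey = (-0.6242,0.7813)
θ=27°: P = B + 1.28·ex + 3.26·ey = (1.6381,4.7079)
θ=190°: B = A + 3.00·(cos190°, sin190°) = (-2.9544, -0.5209)
θ=190°: |BD| = 10.9668
θ=190°: circle(B,10.00) ∩ circle(D,8.00): a=7.1247, h=7.0170
θ=190°:   candidates: C₊=(3.8289,6.8266) cross=76.954; C₋=(4.4956,-7.1916) cross=-76.954
θ=190°:   branch + wants cross > 0 → take C=(3.8289,6.8266) (cross=76.954)
θ=190°: ex = (C−B)/|BC| = (0.6783,0.7348); ey = (-0.7348,0.6783)
θ=190°: P = B + 1.28·ex + 3.26·ey = (-4.4814,2.6309)
θ=193°: B = A + 3.00·(cos193°, sin193°) = (-2.9231, -0.6749)
θ=193°: |BD| = 10.9439
θ=193°: circle(B,10.00) ∩ circle(D,8.00): a=7.1167, h=7.0251
θ=193°:   candidates: C₊=(3.7469,6.7758) cross=76.883; C₋=(4.6133,-7.2478) cross=-76.883
θ=193°:   branch + wants cross > 0 → take C=(3.7469,6.7758) (cross=76.883)
θ=193°: ex = (C−B)/|BC| = (0.6670,0.7451); ey = (-0.7451,0.6670)
θ=193°: P = B + 1.28·ex + 3.26·ey = (-4.4983,2.4532)

θ=27°: 1.64 4.71
θ=190°: -4.48 2.63
θ=193°: -4.50 2.45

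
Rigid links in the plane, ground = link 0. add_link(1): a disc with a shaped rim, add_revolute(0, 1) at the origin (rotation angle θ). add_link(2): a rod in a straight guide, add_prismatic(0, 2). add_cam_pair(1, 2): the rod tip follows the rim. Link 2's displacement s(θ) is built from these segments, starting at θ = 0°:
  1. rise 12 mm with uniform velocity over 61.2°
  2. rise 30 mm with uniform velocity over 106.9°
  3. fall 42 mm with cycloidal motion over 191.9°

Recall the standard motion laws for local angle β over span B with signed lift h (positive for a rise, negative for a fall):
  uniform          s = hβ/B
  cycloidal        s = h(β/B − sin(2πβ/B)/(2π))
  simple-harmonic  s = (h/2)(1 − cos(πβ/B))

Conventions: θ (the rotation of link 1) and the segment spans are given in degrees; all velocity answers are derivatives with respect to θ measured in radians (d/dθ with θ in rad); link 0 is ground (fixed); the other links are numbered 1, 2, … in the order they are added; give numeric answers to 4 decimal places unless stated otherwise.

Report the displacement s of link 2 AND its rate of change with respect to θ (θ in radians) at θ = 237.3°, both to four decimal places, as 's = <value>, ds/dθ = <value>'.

segment 1 (0° to 61.2°, uniform, h = 12) is passed completely: s = 0.0000 + (12) = 12.0000
segment 2 (61.2° to 168.1°, uniform, h = 30) is passed completely: s = 12.0000 + (30) = 42.0000
θ = 237.3° falls in segment 3 (168.1° to 360°, cycloidal, h = -42): β = 237.3 − 168.1 = 69.2°, B = 191.9°; Δs = -42·(0.3606 − sin(2π·0.3606)/(2π)) = -10.0111; s = 42.0000 − 10.0111 = 31.9889
velocity in seg [168.1°–360°] (cycloidal), θ in radians: β = 69.2° = 1.2078 rad, B = 191.9° = 3.3493 rad; ds/dθ = (h/B)(1 − cos(2πβ/B)) = ((-42)/3.3493)(1 − cos(2π·0.3606)) = -20.569909 mm/rad

s = 31.9889, ds/dθ = -20.5699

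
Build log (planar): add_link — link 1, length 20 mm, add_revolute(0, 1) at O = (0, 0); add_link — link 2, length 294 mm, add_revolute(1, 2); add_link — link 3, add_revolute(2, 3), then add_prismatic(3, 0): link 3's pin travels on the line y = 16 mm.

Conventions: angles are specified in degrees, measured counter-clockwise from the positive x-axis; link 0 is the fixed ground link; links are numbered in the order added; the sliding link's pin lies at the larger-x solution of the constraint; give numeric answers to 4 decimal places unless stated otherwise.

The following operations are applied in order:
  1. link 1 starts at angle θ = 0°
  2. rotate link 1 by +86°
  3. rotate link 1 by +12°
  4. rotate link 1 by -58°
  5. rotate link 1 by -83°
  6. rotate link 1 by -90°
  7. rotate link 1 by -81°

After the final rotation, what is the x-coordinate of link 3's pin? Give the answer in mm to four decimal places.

geometry: r = 20 mm, L = 294 mm, e = 16 mm; θ starts at 0°
rotate link 1 by +86°: θ ← 0° +86° = 86°
rotate link 1 by +12°: θ ← 86° +12° = 98°
rotate link 1 by -58°: θ ← 98° -58° = 40°
rotate link 1 by -83°: θ ← 40° -83° = -43°
rotate link 1 by -90°: θ ← -43° -90° = -133°
rotate link 1 by -81°: θ ← -133° -81° = -214°
crank pin P = (r cos θ, r sin θ) = (-16.580751, 11.183858)
h = r sin θ − e = 11.183858 − 16 = -4.816142
x = r cos θ + √(L² − h²) = -16.580751 + 293.960550 = 277.379798

277.3798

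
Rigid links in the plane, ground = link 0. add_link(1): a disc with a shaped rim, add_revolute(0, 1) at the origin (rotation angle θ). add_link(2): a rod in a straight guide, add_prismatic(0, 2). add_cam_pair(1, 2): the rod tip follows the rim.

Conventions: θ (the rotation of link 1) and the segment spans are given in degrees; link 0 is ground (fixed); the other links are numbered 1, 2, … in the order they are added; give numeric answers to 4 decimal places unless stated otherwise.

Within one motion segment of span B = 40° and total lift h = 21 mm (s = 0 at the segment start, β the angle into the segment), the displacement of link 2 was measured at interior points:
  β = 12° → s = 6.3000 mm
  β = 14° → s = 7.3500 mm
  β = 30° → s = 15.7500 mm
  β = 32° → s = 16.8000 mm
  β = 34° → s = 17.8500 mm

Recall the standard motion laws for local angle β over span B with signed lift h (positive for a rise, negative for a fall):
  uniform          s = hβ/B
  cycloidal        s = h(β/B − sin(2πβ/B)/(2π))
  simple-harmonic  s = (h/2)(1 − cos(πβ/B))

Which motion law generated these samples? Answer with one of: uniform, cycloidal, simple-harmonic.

candidates at β/B = r: uniform s = h·r (linear in β); cycloidal s = h·(r − sin(2πr)/(2π)); simple-harmonic s = (h/2)(1 − cos(πr))
β=12°: printed 6.3000 | uniform 6.3000, cycloidal 3.1213, simple-harmonic 4.3283
β=14°: printed 7.3500 | uniform 7.3500, cycloidal 4.6461, simple-harmonic 5.7331
β=30°: printed 15.7500 | uniform 15.7500, cycloidal 19.0923, simple-harmonic 17.9246
β=32°: printed 16.8000 | uniform 16.8000, cycloidal 19.9787, simple-harmonic 18.9947
β=34°: printed 17.8500 | uniform 17.8500, cycloidal 20.5539, simple-harmonic 19.8556
only one law matches every sample → uniform

uniform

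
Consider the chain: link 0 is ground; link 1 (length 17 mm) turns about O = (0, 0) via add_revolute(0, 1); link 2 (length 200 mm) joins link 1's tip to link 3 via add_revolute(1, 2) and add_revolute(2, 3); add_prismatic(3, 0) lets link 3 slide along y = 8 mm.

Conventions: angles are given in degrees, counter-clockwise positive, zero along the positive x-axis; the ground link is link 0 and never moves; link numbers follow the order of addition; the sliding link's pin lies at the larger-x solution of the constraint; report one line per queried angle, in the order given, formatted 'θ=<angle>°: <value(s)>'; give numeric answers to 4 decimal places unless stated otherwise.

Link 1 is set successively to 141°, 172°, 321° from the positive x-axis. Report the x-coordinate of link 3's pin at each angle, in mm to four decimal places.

geometry: r = 17 mm, L = 200 mm, e = 8 mm
θ=141°: crank pin P = (r cos θ, r sin θ) = (-13.211481, 10.698447)
θ=141°: h = r sin θ − e = 10.698447 − 8 = 2.698447
θ=141°: x = r cos θ + √(L² − h²) = -13.211481 + 199.981795 = 186.770314
θ=172°: crank pin P = (r cos θ, r sin θ) = (-16.834557, 2.365943)
θ=172°: h = r sin θ − e = 2.365943 − 8 = -5.634057
θ=172°: x = r cos θ + √(L² − h²) = -16.834557 + 199.920628 = 183.086071
θ=321°: crank pin P = (r cos θ, r sin θ) = (13.211481, -10.698447)
θ=321°: h = r sin θ − e = -10.698447 − 8 = -18.698447
θ=321°: x = r cos θ + √(L² − h²) = 13.211481 + 199.124002 = 212.335483

θ=141°: 186.7703
θ=172°: 183.0861
θ=321°: 212.3355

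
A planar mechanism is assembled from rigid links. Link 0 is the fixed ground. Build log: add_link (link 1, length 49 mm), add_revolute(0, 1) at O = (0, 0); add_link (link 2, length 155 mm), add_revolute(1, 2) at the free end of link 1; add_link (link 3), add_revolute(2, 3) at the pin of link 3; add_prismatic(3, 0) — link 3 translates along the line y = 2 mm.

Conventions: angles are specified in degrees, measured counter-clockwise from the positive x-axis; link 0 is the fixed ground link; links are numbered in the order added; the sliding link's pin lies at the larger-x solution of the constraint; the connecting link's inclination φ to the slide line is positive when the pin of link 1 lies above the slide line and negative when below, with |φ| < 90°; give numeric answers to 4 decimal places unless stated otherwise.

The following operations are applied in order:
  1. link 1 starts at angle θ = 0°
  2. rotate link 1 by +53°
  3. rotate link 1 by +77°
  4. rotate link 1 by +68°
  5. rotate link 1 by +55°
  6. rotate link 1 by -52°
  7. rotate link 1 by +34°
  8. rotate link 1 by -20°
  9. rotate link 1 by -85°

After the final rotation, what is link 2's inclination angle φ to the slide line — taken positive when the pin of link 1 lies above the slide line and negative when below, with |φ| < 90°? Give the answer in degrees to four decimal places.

geometry: r = 49 mm, L = 155 mm, e = 2 mm; θ starts at 0°
rotate link 1 by +53°: θ ← 0° +53° = 53°
rotate link 1 by +77°: θ ← 53° +77° = 130°
rotate link 1 by +68°: θ ← 130° +68° = 198°
rotate link 1 by +55°: θ ← 198° +55° = 253°
rotate link 1 by -52°: θ ← 253° -52° = 201°
rotate link 1 by +34°: θ ← 201° +34° = 235°
rotate link 1 by -20°: θ ← 235° -20° = 215°
rotate link 1 by -85°: θ ← 215° -85° = 130°
h = r sin θ − e = 37.536178 − 2 = 35.536178
sin φ = h / L = 35.536178 / 155 = 0.22926566
φ = arcsin(0.22926566) = 13.253842°

13.2538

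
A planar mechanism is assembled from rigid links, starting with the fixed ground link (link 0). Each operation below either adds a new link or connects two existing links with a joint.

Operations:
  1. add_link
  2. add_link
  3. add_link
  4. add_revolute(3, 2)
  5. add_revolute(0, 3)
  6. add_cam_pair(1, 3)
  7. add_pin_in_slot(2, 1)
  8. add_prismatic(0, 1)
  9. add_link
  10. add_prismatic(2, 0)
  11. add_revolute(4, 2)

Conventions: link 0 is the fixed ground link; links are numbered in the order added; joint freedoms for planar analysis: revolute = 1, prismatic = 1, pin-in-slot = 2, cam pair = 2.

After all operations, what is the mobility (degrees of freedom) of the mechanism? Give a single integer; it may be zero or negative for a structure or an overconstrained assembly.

link 0 = ground. State L|J1|J2 = 1|0|0
+link1  2|0|0
+link2  3|0|0
+link3  4|0|0
R(3,2) f=1→J1  4|1|0
R(0,3) f=1→J1  4|2|0
C(1,3) f=2→J2  4|2|1
PS(2,1) f=2→J2  4|2|2
P(0,1) f=1→J1  4|3|2
+link4  5|3|2
P(2,0) f=1→J1  5|4|2
R(4,2) f=1→J1  5|5|2
M = 3(5−1)−2·5−2 = 12−10−2 = 0

M = 0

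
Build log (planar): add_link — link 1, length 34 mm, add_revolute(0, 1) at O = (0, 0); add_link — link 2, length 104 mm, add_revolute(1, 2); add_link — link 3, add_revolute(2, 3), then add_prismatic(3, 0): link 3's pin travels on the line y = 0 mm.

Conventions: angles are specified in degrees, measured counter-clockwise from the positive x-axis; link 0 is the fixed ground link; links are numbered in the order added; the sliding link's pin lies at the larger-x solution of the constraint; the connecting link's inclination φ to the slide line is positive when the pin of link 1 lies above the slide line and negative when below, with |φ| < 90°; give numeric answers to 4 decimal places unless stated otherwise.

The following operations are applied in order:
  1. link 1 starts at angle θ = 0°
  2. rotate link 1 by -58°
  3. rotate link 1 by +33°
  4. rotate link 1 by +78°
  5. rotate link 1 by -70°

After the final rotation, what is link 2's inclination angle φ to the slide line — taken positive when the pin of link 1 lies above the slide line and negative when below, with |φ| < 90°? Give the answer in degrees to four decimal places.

geometry: r = 34 mm, L = 104 mm, e = 0 mm; θ starts at 0°
rotate link 1 by -58°: θ ← 0° -58° = -58°
rotate link 1 by +33°: θ ← -58° +33° = -25°
rotate link 1 by +78°: θ ← -25° +78° = 53°
rotate link 1 by -70°: θ ← 53° -70° = -17°
h = r sin θ − e = -9.940638 − 0 = -9.940638
sin φ = h / L = -9.940638 / 104 = -0.09558306
φ = arcsin(-0.09558306) = -5.484879°

-5.4849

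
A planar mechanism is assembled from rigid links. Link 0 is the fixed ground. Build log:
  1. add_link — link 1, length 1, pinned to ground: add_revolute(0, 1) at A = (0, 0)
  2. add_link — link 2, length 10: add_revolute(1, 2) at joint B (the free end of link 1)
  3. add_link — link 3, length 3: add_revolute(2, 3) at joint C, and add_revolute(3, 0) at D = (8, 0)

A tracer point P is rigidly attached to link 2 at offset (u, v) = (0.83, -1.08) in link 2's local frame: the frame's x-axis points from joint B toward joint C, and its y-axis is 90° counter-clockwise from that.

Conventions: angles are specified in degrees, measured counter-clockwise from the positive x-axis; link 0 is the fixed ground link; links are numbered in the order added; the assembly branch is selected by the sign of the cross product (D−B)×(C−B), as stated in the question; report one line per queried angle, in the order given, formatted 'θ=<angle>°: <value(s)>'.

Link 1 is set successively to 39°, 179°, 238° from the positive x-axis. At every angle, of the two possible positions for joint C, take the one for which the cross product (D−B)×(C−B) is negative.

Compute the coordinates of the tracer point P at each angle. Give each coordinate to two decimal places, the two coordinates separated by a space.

A=(0,0), D=(8.00,0)
θ=39°: B = A + 1.00·(cos39°, sin39°) = (0.7771, 0.6293)
θ=39°: |BD| = 7.2502
θ=39°: circle(B,10.00) ∩ circle(D,3.00): a=9.9008, h=1.4052
θ=39°:   candidates: C₊=(10.7625,1.1698) cross=10.188; C₋=(10.5186,-1.6299) cross=-10.188
θ=39°:   branch - wants cross < 0 → take C=(10.5186,-1.6299) (cross=-10.188)
θ=39°: ex = (C−B)/|BC| = (0.9741,-0.2259); ey = (0.2259,0.9741)
θ=39°: P = B + 0.83·ex + -1.08·ey = (1.3417,-0.6103)
θ=179°: B = A + 1.00·(cos179°, sin179°) = (-0.9998, 0.0175)
θ=179°: |BD| = 8.9999
θ=179°: circle(B,10.00) ∩ circle(D,3.00): a=9.5556, h=2.9481
θ=179°:   candidates: C₊=(8.5614,2.9470) cross=26.532; C₋=(8.5500,-2.9492) cross=-26.532
θ=179°:   branch - wants cross < 0 → take C=(8.5500,-2.9492) (cross=-26.532)
θ=179°: ex = (C−B)/|BC| = (0.9550,-0.2967); ey = (0.2967,0.9550)
θ=179°: P = B + 0.83·ex + -1.08·ey = (-0.5276,-1.2602)
θ=238°: B = A + 1.00·(cos238°, sin238°) = (-0.5299, -0.8480)
θ=238°: |BD| = 8.5720
θ=238°: circle(B,10.00) ∩ circle(D,3.00): a=9.5940, h=2.8205
θ=238°:   candidates: C₊=(8.7380,2.9078) cross=24.178; C₋=(9.2960,-2.7056) cross=-24.178
θ=238°:   branch - wants cross < 0 → take C=(9.2960,-2.7056) (cross=-24.178)
θ=238°: ex = (C−B)/|BC| = (0.9826,-0.1858); ey = (0.1858,0.9826)
θ=238°: P = B + 0.83·ex + -1.08·ey = (0.0850,-2.0634)

θ=39°: 1.34 -0.61
θ=179°: -0.53 -1.26
θ=238°: 0.09 -2.06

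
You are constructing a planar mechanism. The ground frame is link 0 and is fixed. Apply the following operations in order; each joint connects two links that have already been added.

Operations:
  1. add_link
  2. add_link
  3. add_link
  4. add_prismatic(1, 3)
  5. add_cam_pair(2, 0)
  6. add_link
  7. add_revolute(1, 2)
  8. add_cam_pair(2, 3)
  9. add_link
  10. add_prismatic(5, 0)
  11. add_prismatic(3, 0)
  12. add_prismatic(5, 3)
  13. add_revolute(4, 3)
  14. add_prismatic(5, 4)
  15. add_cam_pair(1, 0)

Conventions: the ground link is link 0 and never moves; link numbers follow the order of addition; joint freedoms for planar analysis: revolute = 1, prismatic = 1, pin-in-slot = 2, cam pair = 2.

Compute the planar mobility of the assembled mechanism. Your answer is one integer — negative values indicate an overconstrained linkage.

(L,J1,J2)=(1,0,0); link0 fixed
link1: (2,0,0)
link2: (3,0,0)
link3: (4,0,0)
P 1-3 [J1]: (4,1,0)
C 2-0 [J2]: (4,1,1)
link4: (5,1,1)
R 1-2 [J1]: (5,2,1)
C 2-3 [J2]: (5,2,2)
link5: (6,2,2)
P 5-0 [J1]: (6,3,2)
P 3-0 [J1]: (6,4,2)
P 5-3 [J1]: (6,5,2)
R 4-3 [J1]: (6,6,2)
P 5-4 [J1]: (6,7,2)
C 1-0 [J2]: (6,7,3)
Grübler: 3·5 − 2·7 − 3 = -2

M = -2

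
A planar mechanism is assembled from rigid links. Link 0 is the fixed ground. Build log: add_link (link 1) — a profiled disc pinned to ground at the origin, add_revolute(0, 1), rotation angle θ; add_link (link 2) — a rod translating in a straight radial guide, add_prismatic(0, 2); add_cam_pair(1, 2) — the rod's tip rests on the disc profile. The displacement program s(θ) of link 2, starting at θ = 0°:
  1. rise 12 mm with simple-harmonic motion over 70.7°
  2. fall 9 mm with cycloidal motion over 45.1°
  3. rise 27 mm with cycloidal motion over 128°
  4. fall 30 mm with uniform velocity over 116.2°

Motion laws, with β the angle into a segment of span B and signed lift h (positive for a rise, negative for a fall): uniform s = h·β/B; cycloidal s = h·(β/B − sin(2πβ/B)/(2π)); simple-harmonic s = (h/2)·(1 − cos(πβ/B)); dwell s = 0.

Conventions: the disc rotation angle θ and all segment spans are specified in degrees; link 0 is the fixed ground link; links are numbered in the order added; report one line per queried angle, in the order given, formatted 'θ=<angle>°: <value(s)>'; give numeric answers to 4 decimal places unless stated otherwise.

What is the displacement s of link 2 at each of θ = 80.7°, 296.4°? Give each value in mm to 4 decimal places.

seg 1 [0°–70.7°] simple-harmonic, h=12: full span → s += 12 → s = 12.0000
seg 2 [70.7°–115.8°] cycloidal, h=-9: θ=80.7° here. β=10, B=45.1. -9·(0.2217 − sin(2π·0.2217)/(2π)) = -0.5857 → s = 11.4143
seg 2 [70.7°–115.8°] cycloidal, h=-9: full span → s += -9 → s = 3.0000
seg 3 [115.8°–243.8°] cycloidal, h=27: full span → s += 27 → s = 30.0000
seg 4 [243.8°–360°] uniform, h=-30: θ=296.4° here. β=52.6, B=116.2. -30·52.6/116.2 = -13.5800 → s = 16.4200

θ=80.7°: 11.4143
θ=296.4°: 16.4200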